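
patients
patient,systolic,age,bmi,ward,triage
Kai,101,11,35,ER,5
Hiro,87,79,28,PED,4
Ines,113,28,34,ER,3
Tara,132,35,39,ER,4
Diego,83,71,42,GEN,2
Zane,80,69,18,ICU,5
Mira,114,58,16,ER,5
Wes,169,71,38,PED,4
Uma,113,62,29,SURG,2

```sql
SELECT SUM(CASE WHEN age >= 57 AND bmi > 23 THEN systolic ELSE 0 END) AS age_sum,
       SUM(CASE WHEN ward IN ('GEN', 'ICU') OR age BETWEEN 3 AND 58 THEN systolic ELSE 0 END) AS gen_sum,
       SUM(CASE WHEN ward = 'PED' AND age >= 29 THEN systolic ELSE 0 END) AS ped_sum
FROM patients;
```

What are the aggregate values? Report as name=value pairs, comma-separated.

[age_sum: age >= 57 AND bmi > 23]
patient=Kai: ✗
patient=Hiro: ✓ → 87
patient=Ines: ✗
patient=Tara: ✗
patient=Diego: ✓ → 83
patient=Zane: ✗
patient=Mira: ✗
patient=Wes: ✓ → 169
patient=Uma: ✓ → 113
age_sum = 87 + 83 + 169 + 113 = 452
—
[gen_sum: ward IN ('GEN', 'ICU') OR age BETWEEN 3 AND 58]
patient=Kai: ✓ → 101
patient=Hiro: ✗
patient=Ines: ✓ → 113
patient=Tara: ✓ → 132
patient=Diego: ✓ → 83
patient=Zane: ✓ → 80
patient=Mira: ✓ → 114
patient=Wes: ✗
patient=Uma: ✗
gen_sum = 101 + 113 + 132 + 83 + 80 + 114 = 623
—
[ped_sum: ward = 'PED' AND age >= 29]
patient=Kai: ✗
patient=Hiro: ✓ → 87
patient=Ines: ✗
patient=Tara: ✗
patient=Diego: ✗
patient=Zane: ✗
patient=Mira: ✗
patient=Wes: ✓ → 169
patient=Uma: ✗
ped_sum = 87 + 169 = 256

age_sum=452, gen_sum=623, ped_sum=256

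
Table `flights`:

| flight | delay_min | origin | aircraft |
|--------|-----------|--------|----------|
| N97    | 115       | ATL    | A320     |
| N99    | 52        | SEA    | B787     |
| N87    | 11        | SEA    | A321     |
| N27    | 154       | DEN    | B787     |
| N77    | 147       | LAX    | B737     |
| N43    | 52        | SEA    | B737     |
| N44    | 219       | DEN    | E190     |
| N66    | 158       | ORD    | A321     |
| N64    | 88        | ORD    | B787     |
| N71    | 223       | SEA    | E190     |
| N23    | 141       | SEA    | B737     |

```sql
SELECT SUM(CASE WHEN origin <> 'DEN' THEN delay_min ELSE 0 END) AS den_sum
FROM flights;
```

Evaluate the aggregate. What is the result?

987

flight=N97: ✓ → 115
flight=N99: ✓ → 52
flight=N87: ✓ → 11
flight=N27: ✗
flight=N77: ✓ → 147
flight=N43: ✓ → 52
flight=N44: ✗
flight=N66: ✓ → 158
flight=N64: ✓ → 88
flight=N71: ✓ → 223
flight=N23: ✓ → 141
den_sum = 115 + 52 + 11 + 147 + 52 + 158 + 88 + 223 + 141 = 987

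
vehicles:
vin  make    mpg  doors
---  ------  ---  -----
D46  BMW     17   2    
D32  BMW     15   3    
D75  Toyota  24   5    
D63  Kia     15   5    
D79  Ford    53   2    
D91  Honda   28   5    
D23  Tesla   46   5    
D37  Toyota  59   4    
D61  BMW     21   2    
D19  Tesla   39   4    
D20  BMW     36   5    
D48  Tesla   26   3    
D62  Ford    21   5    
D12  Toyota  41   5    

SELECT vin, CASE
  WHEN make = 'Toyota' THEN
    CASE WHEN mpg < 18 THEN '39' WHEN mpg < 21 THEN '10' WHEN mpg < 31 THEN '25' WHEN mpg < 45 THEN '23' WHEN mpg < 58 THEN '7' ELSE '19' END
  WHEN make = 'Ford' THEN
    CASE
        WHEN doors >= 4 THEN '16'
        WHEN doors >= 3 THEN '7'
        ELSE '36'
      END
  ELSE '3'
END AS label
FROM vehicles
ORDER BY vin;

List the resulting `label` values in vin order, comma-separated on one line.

23, 3, 3, 3, 3, 19, 3, 3, 3, 16, 3, 25, 36, 3

vin=D12: make='Toyota' → inner[mpg < 45] → 23
vin=D19: make='Tesla' → outer ELSE → 3
vin=D20: make='BMW' → outer ELSE → 3
vin=D23: make='Tesla' → outer ELSE → 3
vin=D32: make='BMW' → outer ELSE → 3
vin=D37: make='Toyota' → inner[ELSE] → 19
vin=D46: make='BMW' → outer ELSE → 3
vin=D48: make='Tesla' → outer ELSE → 3
vin=D61: make='BMW' → outer ELSE → 3
vin=D62: make='Ford' → inner[doors >= 4] → 16
vin=D63: make='Kia' → outer ELSE → 3
vin=D75: make='Toyota' → inner[mpg < 31] → 25
vin=D79: make='Ford' → inner[ELSE] → 36
vin=D91: make='Honda' → outer ELSE → 3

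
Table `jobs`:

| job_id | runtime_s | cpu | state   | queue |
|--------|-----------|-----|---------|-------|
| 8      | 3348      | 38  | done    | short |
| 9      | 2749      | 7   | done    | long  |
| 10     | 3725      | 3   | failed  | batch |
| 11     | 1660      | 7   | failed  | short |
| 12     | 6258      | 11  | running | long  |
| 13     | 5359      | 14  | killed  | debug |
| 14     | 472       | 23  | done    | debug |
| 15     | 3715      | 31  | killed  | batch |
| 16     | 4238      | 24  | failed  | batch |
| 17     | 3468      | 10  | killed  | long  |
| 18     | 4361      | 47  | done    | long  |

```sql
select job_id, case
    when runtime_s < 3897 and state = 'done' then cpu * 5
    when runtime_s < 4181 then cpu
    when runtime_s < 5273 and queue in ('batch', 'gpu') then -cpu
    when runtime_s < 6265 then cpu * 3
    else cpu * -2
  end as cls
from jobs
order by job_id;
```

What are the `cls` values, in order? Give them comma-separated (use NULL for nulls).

190, 35, 3, 7, 33, 42, 115, 31, -24, 10, 141

job_id=8: runtime_s < 3897 and state = 'done' → 190
job_id=9: runtime_s < 3897 and state = 'done' → 35
job_id=10: runtime_s < 4181 → 3
job_id=11: runtime_s < 4181 → 7
job_id=12: runtime_s < 6265 → 33
job_id=13: runtime_s < 6265 → 42
job_id=14: runtime_s < 3897 and state = 'done' → 115
job_id=15: runtime_s < 4181 → 31
job_id=16: runtime_s < 5273 and queue in ('batch', 'gpu') → -24
job_id=17: runtime_s < 4181 → 10
job_id=18: runtime_s < 6265 → 141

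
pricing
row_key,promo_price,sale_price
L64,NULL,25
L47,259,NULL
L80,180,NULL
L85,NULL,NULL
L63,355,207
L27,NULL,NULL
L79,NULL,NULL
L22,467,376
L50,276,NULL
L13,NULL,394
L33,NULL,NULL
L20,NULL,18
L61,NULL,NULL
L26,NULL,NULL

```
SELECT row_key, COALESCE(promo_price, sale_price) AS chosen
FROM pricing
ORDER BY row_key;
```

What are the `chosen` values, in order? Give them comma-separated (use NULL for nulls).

394, 18, 467, NULL, NULL, NULL, 259, 276, NULL, 355, 25, NULL, 180, NULL

row_key=L13: promo_price=NULL, sale_price=394 → 394
row_key=L20: promo_price=NULL, sale_price=18 → 18
row_key=L22: promo_price=467 → 467
row_key=L26: promo_price=NULL, sale_price=NULL (all NULL) → NULL
row_key=L27: promo_price=NULL, sale_price=NULL (all NULL) → NULL
row_key=L33: promo_price=NULL, sale_price=NULL (all NULL) → NULL
row_key=L47: promo_price=259 → 259
row_key=L50: promo_price=276 → 276
row_key=L61: promo_price=NULL, sale_price=NULL (all NULL) → NULL
row_key=L63: promo_price=355 → 355
row_key=L64: promo_price=NULL, sale_price=25 → 25
row_key=L79: promo_price=NULL, sale_price=NULL (all NULL) → NULL
row_key=L80: promo_price=180 → 180
row_key=L85: promo_price=NULL, sale_price=NULL (all NULL) → NULL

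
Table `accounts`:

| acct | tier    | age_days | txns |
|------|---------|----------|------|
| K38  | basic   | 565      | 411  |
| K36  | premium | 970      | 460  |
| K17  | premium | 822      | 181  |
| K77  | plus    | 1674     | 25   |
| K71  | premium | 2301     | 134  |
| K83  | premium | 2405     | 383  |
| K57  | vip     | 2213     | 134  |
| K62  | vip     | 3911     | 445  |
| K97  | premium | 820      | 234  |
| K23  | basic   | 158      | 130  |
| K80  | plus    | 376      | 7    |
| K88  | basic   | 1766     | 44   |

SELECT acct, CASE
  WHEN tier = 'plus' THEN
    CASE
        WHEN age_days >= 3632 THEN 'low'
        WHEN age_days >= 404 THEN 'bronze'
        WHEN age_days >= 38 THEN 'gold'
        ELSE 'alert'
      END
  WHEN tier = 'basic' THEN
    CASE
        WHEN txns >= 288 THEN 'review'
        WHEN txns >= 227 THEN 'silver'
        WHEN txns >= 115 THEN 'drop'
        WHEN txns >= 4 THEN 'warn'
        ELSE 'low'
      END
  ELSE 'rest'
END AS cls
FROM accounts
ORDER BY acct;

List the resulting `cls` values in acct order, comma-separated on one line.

rest, drop, rest, review, rest, rest, rest, bronze, gold, rest, warn, rest

acct=K17: tier='premium' → outer ELSE → rest
acct=K23: tier='basic' → inner[txns >= 115] → drop
acct=K36: tier='premium' → outer ELSE → rest
acct=K38: tier='basic' → inner[txns >= 288] → review
acct=K57: tier='vip' → outer ELSE → rest
acct=K62: tier='vip' → outer ELSE → rest
acct=K71: tier='premium' → outer ELSE → rest
acct=K77: tier='plus' → inner[age_days >= 404] → bronze
acct=K80: tier='plus' → inner[age_days >= 38] → gold
acct=K83: tier='premium' → outer ELSE → rest
acct=K88: tier='basic' → inner[txns >= 4] → warn
acct=K97: tier='premium' → outer ELSE → rest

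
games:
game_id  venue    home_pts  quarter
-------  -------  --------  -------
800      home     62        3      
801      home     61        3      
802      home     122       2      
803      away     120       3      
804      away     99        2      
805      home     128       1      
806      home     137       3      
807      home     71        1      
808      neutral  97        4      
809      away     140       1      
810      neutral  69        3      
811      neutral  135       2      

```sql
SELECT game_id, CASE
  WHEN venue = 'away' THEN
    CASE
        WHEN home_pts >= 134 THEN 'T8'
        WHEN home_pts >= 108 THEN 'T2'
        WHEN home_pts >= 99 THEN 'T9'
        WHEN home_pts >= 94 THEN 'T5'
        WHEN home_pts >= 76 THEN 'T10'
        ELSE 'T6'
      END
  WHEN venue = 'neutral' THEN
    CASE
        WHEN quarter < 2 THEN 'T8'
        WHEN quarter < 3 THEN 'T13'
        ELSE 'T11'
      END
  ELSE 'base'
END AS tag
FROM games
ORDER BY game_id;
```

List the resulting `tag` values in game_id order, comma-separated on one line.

game_id=800: venue='home' → outer ELSE → base
game_id=801: venue='home' → outer ELSE → base
game_id=802: venue='home' → outer ELSE → base
game_id=803: venue='away' → inner[home_pts >= 108] → T2
game_id=804: venue='away' → inner[home_pts >= 99] → T9
game_id=805: venue='home' → outer ELSE → base
game_id=806: venue='home' → outer ELSE → base
game_id=807: venue='home' → outer ELSE → base
game_id=808: venue='neutral' → inner[ELSE] → T11
game_id=809: venue='away' → inner[home_pts >= 134] → T8
game_id=810: venue='neutral' → inner[ELSE] → T11
game_id=811: venue='neutral' → inner[quarter < 3] → T13

base, base, base, T2, T9, base, base, base, T11, T8, T11, T13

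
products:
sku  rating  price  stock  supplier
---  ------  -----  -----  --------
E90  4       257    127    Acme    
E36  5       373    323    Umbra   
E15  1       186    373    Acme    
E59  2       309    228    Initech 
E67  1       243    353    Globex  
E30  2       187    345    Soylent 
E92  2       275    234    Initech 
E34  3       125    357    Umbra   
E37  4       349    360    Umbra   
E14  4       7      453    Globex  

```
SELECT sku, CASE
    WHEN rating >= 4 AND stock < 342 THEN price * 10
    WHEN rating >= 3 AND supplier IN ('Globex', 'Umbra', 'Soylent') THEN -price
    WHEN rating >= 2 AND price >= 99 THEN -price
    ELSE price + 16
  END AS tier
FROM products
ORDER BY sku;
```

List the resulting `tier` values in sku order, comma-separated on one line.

sku=E14: rating >= 3 AND supplier IN ('Globex', 'Umbra', 'Soylent') → -7
sku=E15: ELSE → 202
sku=E30: rating >= 2 AND price >= 99 → -187
sku=E34: rating >= 3 AND supplier IN ('Globex', 'Umbra', 'Soylent') → -125
sku=E36: rating >= 4 AND stock < 342 → 3730
sku=E37: rating >= 3 AND supplier IN ('Globex', 'Umbra', 'Soylent') → -349
sku=E59: rating >= 2 AND price >= 99 → -309
sku=E67: ELSE → 259
sku=E90: rating >= 4 AND stock < 342 → 2570
sku=E92: rating >= 2 AND price >= 99 → -275

-7, 202, -187, -125, 3730, -349, -309, 259, 2570, -275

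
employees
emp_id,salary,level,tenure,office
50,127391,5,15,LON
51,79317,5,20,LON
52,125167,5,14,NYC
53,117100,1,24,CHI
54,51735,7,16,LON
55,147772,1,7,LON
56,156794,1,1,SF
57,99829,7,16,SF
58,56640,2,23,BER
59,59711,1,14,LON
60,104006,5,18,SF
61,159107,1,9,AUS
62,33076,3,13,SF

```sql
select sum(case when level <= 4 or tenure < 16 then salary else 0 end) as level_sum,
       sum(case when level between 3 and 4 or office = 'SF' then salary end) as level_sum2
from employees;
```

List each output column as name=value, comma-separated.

level_sum=982758, level_sum2=393705

[level_sum: level <= 4 or tenure < 16]
emp_id=50: ✓ → 127391
emp_id=51: ✗
emp_id=52: ✓ → 125167
emp_id=53: ✓ → 117100
emp_id=54: ✗
emp_id=55: ✓ → 147772
emp_id=56: ✓ → 156794
emp_id=57: ✗
emp_id=58: ✓ → 56640
emp_id=59: ✓ → 59711
emp_id=60: ✗
emp_id=61: ✓ → 159107
emp_id=62: ✓ → 33076
level_sum = 127391 + 125167 + 117100 + 147772 + 156794 + 56640 + 59711 + 159107 + 33076 = 982758
—
[level_sum2: level between 3 and 4 or office = 'SF']
emp_id=50: ✗
emp_id=51: ✗
emp_id=52: ✗
emp_id=53: ✗
emp_id=54: ✗
emp_id=55: ✗
emp_id=56: ✓ → 156794
emp_id=57: ✓ → 99829
emp_id=58: ✗
emp_id=59: ✗
emp_id=60: ✓ → 104006
emp_id=61: ✗
emp_id=62: ✓ → 33076
level_sum2 = 156794 + 99829 + 104006 + 33076 = 393705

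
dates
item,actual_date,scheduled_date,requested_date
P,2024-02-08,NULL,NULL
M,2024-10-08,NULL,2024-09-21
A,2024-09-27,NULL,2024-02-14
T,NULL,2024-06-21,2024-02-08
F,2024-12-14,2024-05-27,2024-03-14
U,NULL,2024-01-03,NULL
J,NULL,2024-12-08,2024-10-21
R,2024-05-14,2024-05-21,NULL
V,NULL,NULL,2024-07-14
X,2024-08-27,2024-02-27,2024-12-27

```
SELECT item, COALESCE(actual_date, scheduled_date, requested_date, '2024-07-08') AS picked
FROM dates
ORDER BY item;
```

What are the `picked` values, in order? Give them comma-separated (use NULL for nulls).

2024-09-27, 2024-12-14, 2024-12-08, 2024-10-08, 2024-02-08, 2024-05-14, 2024-06-21, 2024-01-03, 2024-07-14, 2024-08-27

item=A: actual_date=2024-09-27 → 2024-09-27
item=F: actual_date=2024-12-14 → 2024-12-14
item=J: actual_date=NULL, scheduled_date=2024-12-08 → 2024-12-08
item=M: actual_date=2024-10-08 → 2024-10-08
item=P: actual_date=2024-02-08 → 2024-02-08
item=R: actual_date=2024-05-14 → 2024-05-14
item=T: actual_date=NULL, scheduled_date=2024-06-21 → 2024-06-21
item=U: actual_date=NULL, scheduled_date=2024-01-03 → 2024-01-03
item=V: actual_date=NULL, scheduled_date=NULL, requested_date=2024-07-14 → 2024-07-14
item=X: actual_date=2024-08-27 → 2024-08-27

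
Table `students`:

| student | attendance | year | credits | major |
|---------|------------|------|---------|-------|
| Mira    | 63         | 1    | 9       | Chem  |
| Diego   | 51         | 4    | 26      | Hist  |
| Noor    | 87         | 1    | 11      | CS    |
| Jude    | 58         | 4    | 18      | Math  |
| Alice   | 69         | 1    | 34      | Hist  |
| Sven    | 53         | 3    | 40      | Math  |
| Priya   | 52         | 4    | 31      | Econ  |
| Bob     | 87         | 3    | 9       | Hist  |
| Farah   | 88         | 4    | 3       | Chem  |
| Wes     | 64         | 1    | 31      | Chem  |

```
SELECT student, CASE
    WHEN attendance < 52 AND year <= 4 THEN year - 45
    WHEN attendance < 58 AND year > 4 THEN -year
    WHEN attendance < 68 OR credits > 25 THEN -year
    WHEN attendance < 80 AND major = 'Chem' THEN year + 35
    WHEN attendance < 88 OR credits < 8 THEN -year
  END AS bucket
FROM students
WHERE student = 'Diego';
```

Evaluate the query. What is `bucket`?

-41

student = Diego: attendance=51, year=4, credits=26, major=Hist.
attendance < 52 AND year <= 4 → true → -41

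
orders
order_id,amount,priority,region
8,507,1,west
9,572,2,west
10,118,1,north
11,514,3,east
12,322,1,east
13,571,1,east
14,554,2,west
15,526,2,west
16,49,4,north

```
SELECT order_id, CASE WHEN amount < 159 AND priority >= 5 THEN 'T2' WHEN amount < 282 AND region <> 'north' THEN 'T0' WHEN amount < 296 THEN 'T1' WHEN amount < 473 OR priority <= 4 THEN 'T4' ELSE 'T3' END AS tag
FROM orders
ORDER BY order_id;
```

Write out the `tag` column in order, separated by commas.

T4, T4, T1, T4, T4, T4, T4, T4, T1

order_id=8: amount < 473 OR priority <= 4 → T4
order_id=9: amount < 473 OR priority <= 4 → T4
order_id=10: amount < 296 → T1
order_id=11: amount < 473 OR priority <= 4 → T4
order_id=12: amount < 473 OR priority <= 4 → T4
order_id=13: amount < 473 OR priority <= 4 → T4
order_id=14: amount < 473 OR priority <= 4 → T4
order_id=15: amount < 473 OR priority <= 4 → T4
order_id=16: amount < 296 → T1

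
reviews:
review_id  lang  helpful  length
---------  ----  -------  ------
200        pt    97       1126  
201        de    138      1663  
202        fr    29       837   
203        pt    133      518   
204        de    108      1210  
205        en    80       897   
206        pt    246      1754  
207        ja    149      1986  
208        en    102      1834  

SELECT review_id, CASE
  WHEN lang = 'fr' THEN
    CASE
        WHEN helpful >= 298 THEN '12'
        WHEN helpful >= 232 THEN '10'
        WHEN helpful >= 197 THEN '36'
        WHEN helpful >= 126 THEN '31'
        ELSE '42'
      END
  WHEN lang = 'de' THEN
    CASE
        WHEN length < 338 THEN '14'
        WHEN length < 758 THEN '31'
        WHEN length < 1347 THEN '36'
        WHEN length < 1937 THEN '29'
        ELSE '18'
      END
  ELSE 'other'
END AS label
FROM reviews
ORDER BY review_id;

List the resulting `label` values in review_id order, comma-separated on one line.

other, 29, 42, other, 36, other, other, other, other

review_id=200: lang='pt' → outer ELSE → other
review_id=201: lang='de' → inner[length < 1937] → 29
review_id=202: lang='fr' → inner[ELSE] → 42
review_id=203: lang='pt' → outer ELSE → other
review_id=204: lang='de' → inner[length < 1347] → 36
review_id=205: lang='en' → outer ELSE → other
review_id=206: lang='pt' → outer ELSE → other
review_id=207: lang='ja' → outer ELSE → other
review_id=208: lang='en' → outer ELSE → other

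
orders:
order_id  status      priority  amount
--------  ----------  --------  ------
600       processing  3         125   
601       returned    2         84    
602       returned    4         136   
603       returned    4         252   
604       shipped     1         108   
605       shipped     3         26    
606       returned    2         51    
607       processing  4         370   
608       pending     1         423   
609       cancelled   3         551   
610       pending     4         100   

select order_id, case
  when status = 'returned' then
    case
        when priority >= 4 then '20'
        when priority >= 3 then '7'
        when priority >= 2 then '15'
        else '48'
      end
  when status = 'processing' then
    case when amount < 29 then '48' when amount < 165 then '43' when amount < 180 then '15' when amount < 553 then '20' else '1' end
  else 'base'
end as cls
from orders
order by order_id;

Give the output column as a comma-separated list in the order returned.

43, 15, 20, 20, base, base, 15, 20, base, base, base

order_id=600: status='processing' → inner[amount < 165] → 43
order_id=601: status='returned' → inner[priority >= 2] → 15
order_id=602: status='returned' → inner[priority >= 4] → 20
order_id=603: status='returned' → inner[priority >= 4] → 20
order_id=604: status='shipped' → outer ELSE → base
order_id=605: status='shipped' → outer ELSE → base
order_id=606: status='returned' → inner[priority >= 2] → 15
order_id=607: status='processing' → inner[amount < 553] → 20
order_id=608: status='pending' → outer ELSE → base
order_id=609: status='cancelled' → outer ELSE → base
order_id=610: status='pending' → outer ELSE → base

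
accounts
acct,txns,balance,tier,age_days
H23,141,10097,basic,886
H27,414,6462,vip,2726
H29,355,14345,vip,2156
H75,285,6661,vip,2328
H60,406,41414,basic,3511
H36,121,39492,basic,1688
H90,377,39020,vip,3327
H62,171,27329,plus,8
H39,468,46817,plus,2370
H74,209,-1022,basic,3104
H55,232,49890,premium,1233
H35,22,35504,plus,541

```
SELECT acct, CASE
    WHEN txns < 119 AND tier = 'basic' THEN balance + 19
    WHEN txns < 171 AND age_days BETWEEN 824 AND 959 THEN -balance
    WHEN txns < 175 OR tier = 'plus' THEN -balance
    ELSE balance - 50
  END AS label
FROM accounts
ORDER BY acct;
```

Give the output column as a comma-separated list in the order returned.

-10097, 6412, 14295, -35504, -39492, -46817, 49840, 41364, -27329, -1072, 6611, 38970

acct=H23: txns < 171 AND age_days BETWEEN 824 AND 959 → -10097
acct=H27: ELSE → 6412
acct=H29: ELSE → 14295
acct=H35: txns < 175 OR tier = 'plus' → -35504
acct=H36: txns < 175 OR tier = 'plus' → -39492
acct=H39: txns < 175 OR tier = 'plus' → -46817
acct=H55: ELSE → 49840
acct=H60: ELSE → 41364
acct=H62: txns < 175 OR tier = 'plus' → -27329
acct=H74: ELSE → -1072
acct=H75: ELSE → 6611
acct=H90: ELSE → 38970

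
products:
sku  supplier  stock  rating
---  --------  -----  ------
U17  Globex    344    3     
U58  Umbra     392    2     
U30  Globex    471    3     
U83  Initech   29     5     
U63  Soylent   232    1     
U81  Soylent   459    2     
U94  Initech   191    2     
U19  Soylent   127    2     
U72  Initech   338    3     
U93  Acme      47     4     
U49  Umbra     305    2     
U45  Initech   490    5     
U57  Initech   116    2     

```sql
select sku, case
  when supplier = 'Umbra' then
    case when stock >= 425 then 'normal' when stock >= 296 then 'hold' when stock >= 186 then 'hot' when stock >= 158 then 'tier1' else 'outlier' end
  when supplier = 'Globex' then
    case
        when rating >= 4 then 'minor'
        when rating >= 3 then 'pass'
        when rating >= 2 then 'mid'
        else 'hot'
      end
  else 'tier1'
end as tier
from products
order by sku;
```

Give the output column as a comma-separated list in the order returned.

pass, tier1, pass, tier1, hold, tier1, hold, tier1, tier1, tier1, tier1, tier1, tier1

sku=U17: supplier='Globex' → inner[rating >= 3] → pass
sku=U19: supplier='Soylent' → outer ELSE → tier1
sku=U30: supplier='Globex' → inner[rating >= 3] → pass
sku=U45: supplier='Initech' → outer ELSE → tier1
sku=U49: supplier='Umbra' → inner[stock >= 296] → hold
sku=U57: supplier='Initech' → outer ELSE → tier1
sku=U58: supplier='Umbra' → inner[stock >= 296] → hold
sku=U63: supplier='Soylent' → outer ELSE → tier1
sku=U72: supplier='Initech' → outer ELSE → tier1
sku=U81: supplier='Soylent' → outer ELSE → tier1
sku=U83: supplier='Initech' → outer ELSE → tier1
sku=U93: supplier='Acme' → outer ELSE → tier1
sku=U94: supplier='Initech' → outer ELSE → tier1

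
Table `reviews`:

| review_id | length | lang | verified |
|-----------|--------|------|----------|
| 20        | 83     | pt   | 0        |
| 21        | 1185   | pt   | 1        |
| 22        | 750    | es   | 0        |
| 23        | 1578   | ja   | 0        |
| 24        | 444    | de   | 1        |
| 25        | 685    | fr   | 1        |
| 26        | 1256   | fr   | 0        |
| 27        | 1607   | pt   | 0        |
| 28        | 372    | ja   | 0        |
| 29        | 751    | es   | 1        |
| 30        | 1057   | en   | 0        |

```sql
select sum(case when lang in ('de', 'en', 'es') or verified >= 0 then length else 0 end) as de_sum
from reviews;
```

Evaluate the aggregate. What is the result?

9768

review_id=20: ✓ → 83
review_id=21: ✓ → 1185
review_id=22: ✓ → 750
review_id=23: ✓ → 1578
review_id=24: ✓ → 444
review_id=25: ✓ → 685
review_id=26: ✓ → 1256
review_id=27: ✓ → 1607
review_id=28: ✓ → 372
review_id=29: ✓ → 751
review_id=30: ✓ → 1057
de_sum = 83 + 1185 + 750 + 1578 + 444 + 685 + 1256 + 1607 + 372 + 751 + 1057 = 9768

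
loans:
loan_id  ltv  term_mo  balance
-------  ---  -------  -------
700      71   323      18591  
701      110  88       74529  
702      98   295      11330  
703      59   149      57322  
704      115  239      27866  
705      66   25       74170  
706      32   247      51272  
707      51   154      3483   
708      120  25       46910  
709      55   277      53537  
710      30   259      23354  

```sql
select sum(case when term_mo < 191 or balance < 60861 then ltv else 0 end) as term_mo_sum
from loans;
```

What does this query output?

loan_id=700: ✓ → 71
loan_id=701: ✓ → 110
loan_id=702: ✓ → 98
loan_id=703: ✓ → 59
loan_id=704: ✓ → 115
loan_id=705: ✓ → 66
loan_id=706: ✓ → 32
loan_id=707: ✓ → 51
loan_id=708: ✓ → 120
loan_id=709: ✓ → 55
loan_id=710: ✓ → 30
term_mo_sum = 71 + 110 + 98 + 59 + 115 + 66 + 32 + 51 + 120 + 55 + 30 = 807

807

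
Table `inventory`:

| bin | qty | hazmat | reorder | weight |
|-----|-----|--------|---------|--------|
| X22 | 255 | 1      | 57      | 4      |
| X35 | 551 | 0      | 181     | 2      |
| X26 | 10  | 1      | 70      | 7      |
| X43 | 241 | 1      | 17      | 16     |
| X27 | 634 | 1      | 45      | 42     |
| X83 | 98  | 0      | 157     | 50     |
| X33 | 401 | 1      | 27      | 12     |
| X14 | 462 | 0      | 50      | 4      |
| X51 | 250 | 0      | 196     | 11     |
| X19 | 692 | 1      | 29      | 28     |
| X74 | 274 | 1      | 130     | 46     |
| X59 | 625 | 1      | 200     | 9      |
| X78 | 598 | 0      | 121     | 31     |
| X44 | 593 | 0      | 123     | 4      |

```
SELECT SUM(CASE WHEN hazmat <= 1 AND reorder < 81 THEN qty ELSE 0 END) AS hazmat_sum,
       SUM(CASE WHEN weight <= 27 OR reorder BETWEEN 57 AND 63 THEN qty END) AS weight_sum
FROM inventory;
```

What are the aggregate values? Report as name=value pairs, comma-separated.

[hazmat_sum: hazmat <= 1 AND reorder < 81]
bin=X22: ✓ → 255
bin=X35: ✗
bin=X26: ✓ → 10
bin=X43: ✓ → 241
bin=X27: ✓ → 634
bin=X83: ✗
bin=X33: ✓ → 401
bin=X14: ✓ → 462
bin=X51: ✗
bin=X19: ✓ → 692
bin=X74: ✗
bin=X59: ✗
bin=X78: ✗
bin=X44: ✗
hazmat_sum = 255 + 10 + 241 + 634 + 401 + 462 + 692 = 2695
—
[weight_sum: weight <= 27 OR reorder BETWEEN 57 AND 63]
bin=X22: ✓ → 255
bin=X35: ✓ → 551
bin=X26: ✓ → 10
bin=X43: ✓ → 241
bin=X27: ✗
bin=X83: ✗
bin=X33: ✓ → 401
bin=X14: ✓ → 462
bin=X51: ✓ → 250
bin=X19: ✗
bin=X74: ✗
bin=X59: ✓ → 625
bin=X78: ✗
bin=X44: ✓ → 593
weight_sum = 255 + 551 + 10 + 241 + 401 + 462 + 250 + 625 + 593 = 3388

hazmat_sum=2695, weight_sum=3388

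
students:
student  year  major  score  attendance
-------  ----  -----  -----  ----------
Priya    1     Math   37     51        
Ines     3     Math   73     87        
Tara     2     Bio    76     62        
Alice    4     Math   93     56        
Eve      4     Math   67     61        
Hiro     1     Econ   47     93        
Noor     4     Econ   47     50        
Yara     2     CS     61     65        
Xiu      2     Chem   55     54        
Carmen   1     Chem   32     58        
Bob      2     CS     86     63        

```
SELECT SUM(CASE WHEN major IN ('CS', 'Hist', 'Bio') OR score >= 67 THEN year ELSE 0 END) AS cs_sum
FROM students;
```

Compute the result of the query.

17

student=Priya: ✗
student=Ines: ✓ → 3
student=Tara: ✓ → 2
student=Alice: ✓ → 4
student=Eve: ✓ → 4
student=Hiro: ✗
student=Noor: ✗
student=Yara: ✓ → 2
student=Xiu: ✗
student=Carmen: ✗
student=Bob: ✓ → 2
cs_sum = 3 + 2 + 4 + 4 + 2 + 2 = 17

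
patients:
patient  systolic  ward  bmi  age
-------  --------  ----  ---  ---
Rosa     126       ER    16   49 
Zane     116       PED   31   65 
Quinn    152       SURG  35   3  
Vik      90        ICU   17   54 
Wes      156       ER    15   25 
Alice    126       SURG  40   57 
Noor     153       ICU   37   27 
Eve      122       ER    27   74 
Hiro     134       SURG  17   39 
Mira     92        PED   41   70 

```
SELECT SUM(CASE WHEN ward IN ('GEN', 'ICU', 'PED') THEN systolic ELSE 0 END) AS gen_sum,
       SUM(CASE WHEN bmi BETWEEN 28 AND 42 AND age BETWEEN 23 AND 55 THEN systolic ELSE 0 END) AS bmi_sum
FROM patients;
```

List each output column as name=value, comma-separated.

[gen_sum: ward IN ('GEN', 'ICU', 'PED')]
patient=Rosa: ✗
patient=Zane: ✓ → 116
patient=Quinn: ✗
patient=Vik: ✓ → 90
patient=Wes: ✗
patient=Alice: ✗
patient=Noor: ✓ → 153
patient=Eve: ✗
patient=Hiro: ✗
patient=Mira: ✓ → 92
gen_sum = 116 + 90 + 153 + 92 = 451
—
[bmi_sum: bmi BETWEEN 28 AND 42 AND age BETWEEN 23 AND 55]
patient=Rosa: ✗
patient=Zane: ✗
patient=Quinn: ✗
patient=Vik: ✗
patient=Wes: ✗
patient=Alice: ✗
patient=Noor: ✓ → 153
patient=Eve: ✗
patient=Hiro: ✗
patient=Mira: ✗
bmi_sum = 153

gen_sum=451, bmi_sum=153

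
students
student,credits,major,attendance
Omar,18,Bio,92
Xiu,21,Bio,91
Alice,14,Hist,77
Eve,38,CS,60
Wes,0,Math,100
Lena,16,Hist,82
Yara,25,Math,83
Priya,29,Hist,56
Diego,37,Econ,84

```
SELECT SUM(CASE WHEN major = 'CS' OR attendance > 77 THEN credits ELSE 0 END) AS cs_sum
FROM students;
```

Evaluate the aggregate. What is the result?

student=Omar: ✓ → 18
student=Xiu: ✓ → 21
student=Alice: ✗
student=Eve: ✓ → 38
student=Wes: ✓ → 0
student=Lena: ✓ → 16
student=Yara: ✓ → 25
student=Priya: ✗
student=Diego: ✓ → 37
cs_sum = 18 + 21 + 38 + 16 + 25 + 37 = 155

155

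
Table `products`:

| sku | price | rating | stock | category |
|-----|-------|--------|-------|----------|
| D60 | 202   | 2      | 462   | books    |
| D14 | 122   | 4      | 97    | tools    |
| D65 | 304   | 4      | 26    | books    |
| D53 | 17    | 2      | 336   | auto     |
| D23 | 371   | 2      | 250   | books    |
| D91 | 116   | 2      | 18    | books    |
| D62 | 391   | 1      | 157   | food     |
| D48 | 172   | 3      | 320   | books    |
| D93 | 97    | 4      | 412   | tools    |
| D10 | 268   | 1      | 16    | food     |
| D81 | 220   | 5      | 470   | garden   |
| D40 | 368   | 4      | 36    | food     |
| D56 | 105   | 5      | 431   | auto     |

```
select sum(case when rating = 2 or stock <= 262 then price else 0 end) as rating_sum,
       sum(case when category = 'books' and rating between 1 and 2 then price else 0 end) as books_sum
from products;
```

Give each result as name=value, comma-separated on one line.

rating_sum=2159, books_sum=689

[rating_sum: rating = 2 or stock <= 262]
sku=D60: ✓ → 202
sku=D14: ✓ → 122
sku=D65: ✓ → 304
sku=D53: ✓ → 17
sku=D23: ✓ → 371
sku=D91: ✓ → 116
sku=D62: ✓ → 391
sku=D48: ✗
sku=D93: ✗
sku=D10: ✓ → 268
sku=D81: ✗
sku=D40: ✓ → 368
sku=D56: ✗
rating_sum = 202 + 122 + 304 + 17 + 371 + 116 + 391 + 268 + 368 = 2159
—
[books_sum: category = 'books' and rating between 1 and 2]
sku=D60: ✓ → 202
sku=D14: ✗
sku=D65: ✗
sku=D53: ✗
sku=D23: ✓ → 371
sku=D91: ✓ → 116
sku=D62: ✗
sku=D48: ✗
sku=D93: ✗
sku=D10: ✗
sku=D81: ✗
sku=D40: ✗
sku=D56: ✗
books_sum = 202 + 371 + 116 = 689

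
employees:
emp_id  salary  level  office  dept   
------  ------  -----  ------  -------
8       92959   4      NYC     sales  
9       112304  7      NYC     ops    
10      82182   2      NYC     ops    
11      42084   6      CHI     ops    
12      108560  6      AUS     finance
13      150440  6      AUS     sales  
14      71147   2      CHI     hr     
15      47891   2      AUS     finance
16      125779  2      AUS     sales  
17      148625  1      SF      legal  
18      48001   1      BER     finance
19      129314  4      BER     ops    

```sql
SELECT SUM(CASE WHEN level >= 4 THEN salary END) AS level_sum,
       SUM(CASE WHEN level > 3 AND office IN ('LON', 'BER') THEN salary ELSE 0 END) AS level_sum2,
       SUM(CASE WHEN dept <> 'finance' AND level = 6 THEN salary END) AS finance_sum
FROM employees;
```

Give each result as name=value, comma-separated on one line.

level_sum=635661, level_sum2=129314, finance_sum=192524

[level_sum: level >= 4]
emp_id=8: ✓ → 92959
emp_id=9: ✓ → 112304
emp_id=10: ✗
emp_id=11: ✓ → 42084
emp_id=12: ✓ → 108560
emp_id=13: ✓ → 150440
emp_id=14: ✗
emp_id=15: ✗
emp_id=16: ✗
emp_id=17: ✗
emp_id=18: ✗
emp_id=19: ✓ → 129314
level_sum = 92959 + 112304 + 42084 + 108560 + 150440 + 129314 = 635661
—
[level_sum2: level > 3 AND office IN ('LON', 'BER')]
emp_id=8: ✗
emp_id=9: ✗
emp_id=10: ✗
emp_id=11: ✗
emp_id=12: ✗
emp_id=13: ✗
emp_id=14: ✗
emp_id=15: ✗
emp_id=16: ✗
emp_id=17: ✗
emp_id=18: ✗
emp_id=19: ✓ → 129314
level_sum2 = 129314
—
[finance_sum: dept <> 'finance' AND level = 6]
emp_id=8: ✗
emp_id=9: ✗
emp_id=10: ✗
emp_id=11: ✓ → 42084
emp_id=12: ✗
emp_id=13: ✓ → 150440
emp_id=14: ✗
emp_id=15: ✗
emp_id=16: ✗
emp_id=17: ✗
emp_id=18: ✗
emp_id=19: ✗
finance_sum = 42084 + 150440 = 192524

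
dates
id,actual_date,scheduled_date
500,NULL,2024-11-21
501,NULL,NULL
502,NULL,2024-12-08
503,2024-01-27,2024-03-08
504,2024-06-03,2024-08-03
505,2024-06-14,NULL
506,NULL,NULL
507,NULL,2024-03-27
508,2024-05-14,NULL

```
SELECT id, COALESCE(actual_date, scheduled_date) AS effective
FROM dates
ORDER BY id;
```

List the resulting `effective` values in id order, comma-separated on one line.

2024-11-21, NULL, 2024-12-08, 2024-01-27, 2024-06-03, 2024-06-14, NULL, 2024-03-27, 2024-05-14

id=500: actual_date=NULL, scheduled_date=2024-11-21 → 2024-11-21
id=501: actual_date=NULL, scheduled_date=NULL (all NULL) → NULL
id=502: actual_date=NULL, scheduled_date=2024-12-08 → 2024-12-08
id=503: actual_date=2024-01-27 → 2024-01-27
id=504: actual_date=2024-06-03 → 2024-06-03
id=505: actual_date=2024-06-14 → 2024-06-14
id=506: actual_date=NULL, scheduled_date=NULL (all NULL) → NULL
id=507: actual_date=NULL, scheduled_date=2024-03-27 → 2024-03-27
id=508: actual_date=2024-05-14 → 2024-05-14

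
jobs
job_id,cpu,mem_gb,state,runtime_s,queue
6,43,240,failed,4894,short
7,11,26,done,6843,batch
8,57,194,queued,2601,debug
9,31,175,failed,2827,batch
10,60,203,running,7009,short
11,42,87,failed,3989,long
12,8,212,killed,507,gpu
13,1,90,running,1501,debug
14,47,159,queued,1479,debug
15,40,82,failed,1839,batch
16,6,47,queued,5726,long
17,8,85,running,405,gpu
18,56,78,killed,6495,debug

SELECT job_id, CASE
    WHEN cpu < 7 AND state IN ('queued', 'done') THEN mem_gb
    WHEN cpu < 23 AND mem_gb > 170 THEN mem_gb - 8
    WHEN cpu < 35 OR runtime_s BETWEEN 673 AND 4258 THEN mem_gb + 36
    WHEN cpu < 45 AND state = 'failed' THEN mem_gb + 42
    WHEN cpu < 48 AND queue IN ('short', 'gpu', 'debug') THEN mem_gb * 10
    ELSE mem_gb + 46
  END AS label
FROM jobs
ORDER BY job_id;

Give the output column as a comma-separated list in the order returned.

282, 62, 230, 211, 249, 123, 204, 126, 195, 118, 47, 121, 124

job_id=6: cpu < 45 AND state = 'failed' → 282
job_id=7: cpu < 35 OR runtime_s BETWEEN 673 AND 4258 → 62
job_id=8: cpu < 35 OR runtime_s BETWEEN 673 AND 4258 → 230
job_id=9: cpu < 35 OR runtime_s BETWEEN 673 AND 4258 → 211
job_id=10: ELSE → 249
job_id=11: cpu < 35 OR runtime_s BETWEEN 673 AND 4258 → 123
job_id=12: cpu < 23 AND mem_gb > 170 → 204
job_id=13: cpu < 35 OR runtime_s BETWEEN 673 AND 4258 → 126
job_id=14: cpu < 35 OR runtime_s BETWEEN 673 AND 4258 → 195
job_id=15: cpu < 35 OR runtime_s BETWEEN 673 AND 4258 → 118
job_id=16: cpu < 7 AND state IN ('queued', 'done') → 47
job_id=17: cpu < 35 OR runtime_s BETWEEN 673 AND 4258 → 121
job_id=18: ELSE → 124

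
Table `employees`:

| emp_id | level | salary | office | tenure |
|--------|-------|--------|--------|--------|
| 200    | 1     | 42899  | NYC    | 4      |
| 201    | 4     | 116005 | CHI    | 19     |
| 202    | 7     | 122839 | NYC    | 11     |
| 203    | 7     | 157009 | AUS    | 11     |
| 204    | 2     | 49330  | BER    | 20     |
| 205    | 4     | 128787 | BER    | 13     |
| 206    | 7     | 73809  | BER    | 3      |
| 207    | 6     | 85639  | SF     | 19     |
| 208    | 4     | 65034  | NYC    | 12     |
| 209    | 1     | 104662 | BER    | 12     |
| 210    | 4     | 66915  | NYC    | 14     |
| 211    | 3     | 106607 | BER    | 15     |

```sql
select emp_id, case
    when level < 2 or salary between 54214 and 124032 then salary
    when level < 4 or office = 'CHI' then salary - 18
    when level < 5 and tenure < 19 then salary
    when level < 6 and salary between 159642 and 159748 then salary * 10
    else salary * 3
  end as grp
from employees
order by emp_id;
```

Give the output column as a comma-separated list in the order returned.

42899, 116005, 122839, 471027, 49312, 128787, 73809, 85639, 65034, 104662, 66915, 106607

emp_id=200: level < 2 or salary between 54214 and 124032 → 42899
emp_id=201: level < 2 or salary between 54214 and 124032 → 116005
emp_id=202: level < 2 or salary between 54214 and 124032 → 122839
emp_id=203: ELSE → 471027
emp_id=204: level < 4 or office = 'CHI' → 49312
emp_id=205: level < 5 and tenure < 19 → 128787
emp_id=206: level < 2 or salary between 54214 and 124032 → 73809
emp_id=207: level < 2 or salary between 54214 and 124032 → 85639
emp_id=208: level < 2 or salary between 54214 and 124032 → 65034
emp_id=209: level < 2 or salary between 54214 and 124032 → 104662
emp_id=210: level < 2 or salary between 54214 and 124032 → 66915
emp_id=211: level < 2 or salary between 54214 and 124032 → 106607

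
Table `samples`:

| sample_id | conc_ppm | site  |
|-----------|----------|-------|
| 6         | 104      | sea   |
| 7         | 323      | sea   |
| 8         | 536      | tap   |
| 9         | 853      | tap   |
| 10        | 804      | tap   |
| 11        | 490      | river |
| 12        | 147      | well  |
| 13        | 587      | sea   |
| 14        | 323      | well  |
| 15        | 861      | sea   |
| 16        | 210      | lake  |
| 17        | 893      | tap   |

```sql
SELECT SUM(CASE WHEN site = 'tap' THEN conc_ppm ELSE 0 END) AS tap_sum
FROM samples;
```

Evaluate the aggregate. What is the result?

sample_id=6: ✗
sample_id=7: ✗
sample_id=8: ✓ → 536
sample_id=9: ✓ → 853
sample_id=10: ✓ → 804
sample_id=11: ✗
sample_id=12: ✗
sample_id=13: ✗
sample_id=14: ✗
sample_id=15: ✗
sample_id=16: ✗
sample_id=17: ✓ → 893
tap_sum = 536 + 853 + 804 + 893 = 3086

3086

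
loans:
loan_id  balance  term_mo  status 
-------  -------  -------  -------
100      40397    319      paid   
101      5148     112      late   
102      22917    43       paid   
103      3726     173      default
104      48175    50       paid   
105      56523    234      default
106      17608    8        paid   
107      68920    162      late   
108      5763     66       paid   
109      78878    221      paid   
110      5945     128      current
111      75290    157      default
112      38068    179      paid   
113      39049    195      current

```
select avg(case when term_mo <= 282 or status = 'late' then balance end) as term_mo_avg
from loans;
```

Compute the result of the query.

35846.9230769231

loan_id=100: ✗
loan_id=101: ✓ → 5148
loan_id=102: ✓ → 22917
loan_id=103: ✓ → 3726
loan_id=104: ✓ → 48175
loan_id=105: ✓ → 56523
loan_id=106: ✓ → 17608
loan_id=107: ✓ → 68920
loan_id=108: ✓ → 5763
loan_id=109: ✓ → 78878
loan_id=110: ✓ → 5945
loan_id=111: ✓ → 75290
loan_id=112: ✓ → 38068
loan_id=113: ✓ → 39049
term_mo_avg = (5148 + 22917 + 3726 + 48175 + 56523 + 17608 + 68920 + 5763 + 78878 + 5945 + 75290 + 38068 + 39049) / 13 = 35846.9230769231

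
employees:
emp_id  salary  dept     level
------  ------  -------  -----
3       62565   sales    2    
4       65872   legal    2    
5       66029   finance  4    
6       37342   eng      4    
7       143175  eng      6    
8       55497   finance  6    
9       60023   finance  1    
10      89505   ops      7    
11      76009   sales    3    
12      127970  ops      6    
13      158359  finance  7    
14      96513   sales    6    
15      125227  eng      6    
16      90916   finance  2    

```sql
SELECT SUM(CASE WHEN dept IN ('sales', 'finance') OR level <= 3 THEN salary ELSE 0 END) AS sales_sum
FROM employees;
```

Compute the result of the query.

emp_id=3: ✓ → 62565
emp_id=4: ✓ → 65872
emp_id=5: ✓ → 66029
emp_id=6: ✗
emp_id=7: ✗
emp_id=8: ✓ → 55497
emp_id=9: ✓ → 60023
emp_id=10: ✗
emp_id=11: ✓ → 76009
emp_id=12: ✗
emp_id=13: ✓ → 158359
emp_id=14: ✓ → 96513
emp_id=15: ✗
emp_id=16: ✓ → 90916
sales_sum = 62565 + 65872 + 66029 + 55497 + 60023 + 76009 + 158359 + 96513 + 90916 = 731783

731783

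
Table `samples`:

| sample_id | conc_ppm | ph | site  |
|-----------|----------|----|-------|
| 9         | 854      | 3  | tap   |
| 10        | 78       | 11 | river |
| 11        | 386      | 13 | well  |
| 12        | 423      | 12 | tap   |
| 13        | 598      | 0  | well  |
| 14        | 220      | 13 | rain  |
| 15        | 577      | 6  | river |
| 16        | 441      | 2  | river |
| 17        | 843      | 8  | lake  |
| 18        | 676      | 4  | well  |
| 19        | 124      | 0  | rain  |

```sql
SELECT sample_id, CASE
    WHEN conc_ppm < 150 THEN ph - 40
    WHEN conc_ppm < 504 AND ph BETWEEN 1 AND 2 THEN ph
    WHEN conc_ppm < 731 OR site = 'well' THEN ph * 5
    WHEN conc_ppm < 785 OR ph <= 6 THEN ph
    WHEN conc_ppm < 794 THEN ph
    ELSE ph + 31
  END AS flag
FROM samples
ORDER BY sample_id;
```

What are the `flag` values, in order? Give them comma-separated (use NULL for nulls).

sample_id=9: conc_ppm < 785 OR ph <= 6 → 3
sample_id=10: conc_ppm < 150 → -29
sample_id=11: conc_ppm < 731 OR site = 'well' → 65
sample_id=12: conc_ppm < 731 OR site = 'well' → 60
sample_id=13: conc_ppm < 731 OR site = 'well' → 0
sample_id=14: conc_ppm < 731 OR site = 'well' → 65
sample_id=15: conc_ppm < 731 OR site = 'well' → 30
sample_id=16: conc_ppm < 504 AND ph BETWEEN 1 AND 2 → 2
sample_id=17: ELSE → 39
sample_id=18: conc_ppm < 731 OR site = 'well' → 20
sample_id=19: conc_ppm < 150 → -40

3, -29, 65, 60, 0, 65, 30, 2, 39, 20, -40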